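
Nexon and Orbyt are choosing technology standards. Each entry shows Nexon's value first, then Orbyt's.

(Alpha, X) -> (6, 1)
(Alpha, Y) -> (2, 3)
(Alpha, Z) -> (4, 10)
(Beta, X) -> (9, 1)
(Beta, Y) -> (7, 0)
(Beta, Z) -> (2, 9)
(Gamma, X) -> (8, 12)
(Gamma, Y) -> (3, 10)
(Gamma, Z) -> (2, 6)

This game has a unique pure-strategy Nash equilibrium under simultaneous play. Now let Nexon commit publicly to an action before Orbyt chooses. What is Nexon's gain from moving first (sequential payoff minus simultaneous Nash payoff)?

Work backward from Orbyt's decision.
- Alpha: BR = Z, leader payoff 4.
- Beta: BR = Z, leader payoff 2.
- Gamma: BR = X, leader payoff 8.
Maximizing over 4, 2, 8, Nexon chooses Gamma. Subgame-perfect outcome: (Gamma, X) with payoffs (8, 12).
For the simultaneous game, intersect best replies.
Nexon's best replies: X→Beta; Y→Beta; Z→Alpha.
Orbyt's best replies: Alpha→Z; Beta→Z; Gamma→X.
Only (Alpha, Z) has each player best-responding; Nash payoffs (4, 10).
Nexon's commitment gain: 8 − 4 = 4.

4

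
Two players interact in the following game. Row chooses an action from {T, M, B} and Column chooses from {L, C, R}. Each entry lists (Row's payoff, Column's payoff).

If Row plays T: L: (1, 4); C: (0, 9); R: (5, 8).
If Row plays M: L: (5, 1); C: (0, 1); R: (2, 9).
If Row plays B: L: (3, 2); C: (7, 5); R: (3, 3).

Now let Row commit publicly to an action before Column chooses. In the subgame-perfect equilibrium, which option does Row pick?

B

Solve by backward induction (Row leads).
- T: Column compares 4, 9, 8 and picks C; Row would get 0.
- M: Column compares 1, 1, 9 and picks R; Row would get 2.
- B: Column compares 2, 5, 3 and picks C; Row would get 7.
Row's induced payoffs are 0, 2, 7, so Row commits to B. Subgame-perfect outcome: (B, C) with payoffs (7, 5).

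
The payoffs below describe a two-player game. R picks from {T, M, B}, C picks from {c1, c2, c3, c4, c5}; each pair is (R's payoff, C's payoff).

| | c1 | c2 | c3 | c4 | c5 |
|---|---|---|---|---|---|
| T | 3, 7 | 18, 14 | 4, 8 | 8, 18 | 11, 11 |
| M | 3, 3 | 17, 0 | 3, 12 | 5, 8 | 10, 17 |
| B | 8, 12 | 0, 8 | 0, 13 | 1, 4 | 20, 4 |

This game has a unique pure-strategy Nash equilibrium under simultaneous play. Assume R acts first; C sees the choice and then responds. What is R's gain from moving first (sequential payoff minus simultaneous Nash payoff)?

Backward induction with R moving first.
- T → C plays c4 (best of 7, 14, 8, 18, 11); R gets 8.
- M → C plays c5 (best of 3, 0, 12, 8, 17); R gets 10.
- B → C plays c3 (best of 12, 8, 13, 4, 4); R gets 0.
R's induced payoffs are 8, 10, 0, so R commits to M. Subgame-perfect outcome: (M, c5) with payoffs (10, 17).
Now find the simultaneous Nash equilibrium.
R's best replies: c1→B; c2→T; c3→T; c4→T; c5→B.
C's best replies: T→c4; M→c5; B→c3.
The unique mutual best reply is (T, c4), giving (8, 18).
R's commitment gain: 10 − 8 = 2.

2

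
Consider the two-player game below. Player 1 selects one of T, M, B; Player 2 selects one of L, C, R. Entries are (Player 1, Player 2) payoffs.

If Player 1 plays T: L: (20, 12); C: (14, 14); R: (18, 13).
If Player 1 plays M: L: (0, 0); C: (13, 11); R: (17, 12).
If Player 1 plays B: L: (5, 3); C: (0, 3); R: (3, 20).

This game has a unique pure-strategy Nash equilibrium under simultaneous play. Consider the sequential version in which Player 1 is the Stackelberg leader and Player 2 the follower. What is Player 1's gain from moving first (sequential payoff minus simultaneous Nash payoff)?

Player 2 best-responds to each possible Player 1 move:
- T → Player 2 plays C (best of 12, 14, 13); Player 1 gets 14.
- M → Player 2 plays R (best of 0, 11, 12); Player 1 gets 17.
- B → Player 2 plays R (best of 3, 3, 20); Player 1 gets 3.
Among 14, 17, 3, the best is 17 at M. Subgame-perfect outcome: (M, R) with payoffs (17, 12).
Now find the simultaneous Nash equilibrium.
Player 1's best replies: L→T; C→T; R→T.
Player 2's best replies: T→C; M→R; B→R.
Only (T, C) has each player best-responding; Nash payoffs (14, 14).
Player 1's commitment gain: 17 − 14 = 3.

3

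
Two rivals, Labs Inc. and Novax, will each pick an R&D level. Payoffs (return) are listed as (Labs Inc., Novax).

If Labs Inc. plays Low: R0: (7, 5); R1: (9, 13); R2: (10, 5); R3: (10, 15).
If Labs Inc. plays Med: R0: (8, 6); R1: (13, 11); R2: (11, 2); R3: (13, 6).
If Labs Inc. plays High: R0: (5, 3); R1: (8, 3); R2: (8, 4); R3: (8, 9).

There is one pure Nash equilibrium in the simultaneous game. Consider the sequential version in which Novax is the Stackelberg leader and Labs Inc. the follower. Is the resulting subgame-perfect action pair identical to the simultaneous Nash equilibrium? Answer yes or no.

Solve by backward induction (Novax leads).
- R0: Labs Inc. compares 7, 8, 5 and picks Med; Novax would get 6.
- R1: Labs Inc. compares 9, 13, 8 and picks Med; Novax would get 11.
- R2: Labs Inc. compares 10, 11, 8 and picks Med; Novax would get 2.
- R3: Labs Inc. compares 10, 13, 8 and picks Med; Novax would get 6.
Among 6, 11, 2, 6, the best is 11 at R1. Subgame-perfect outcome: (Med, R1) with payoffs (13, 11).
Now find the simultaneous Nash equilibrium.
Labs Inc.'s best replies: R0→Med; R1→Med; R2→Med; R3→Med.
Novax's best replies: Low→R3; Med→R1; High→R3.
Only (Med, R1) has each player best-responding; Nash payoffs (13, 11).
Sequential outcome (Med, R1) coincides with the Nash profile (Med, R1).

yes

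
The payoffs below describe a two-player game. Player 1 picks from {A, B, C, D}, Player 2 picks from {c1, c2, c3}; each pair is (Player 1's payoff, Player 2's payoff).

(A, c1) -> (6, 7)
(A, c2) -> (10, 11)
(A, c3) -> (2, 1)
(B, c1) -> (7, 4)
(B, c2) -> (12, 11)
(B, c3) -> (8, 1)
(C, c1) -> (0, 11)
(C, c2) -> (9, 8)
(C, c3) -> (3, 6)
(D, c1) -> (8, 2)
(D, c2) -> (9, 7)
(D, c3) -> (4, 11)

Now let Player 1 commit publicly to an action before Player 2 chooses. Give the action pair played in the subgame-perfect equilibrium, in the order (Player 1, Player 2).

Work backward from Player 2's decision.
- A → Player 2 plays c2 (best of 7, 11, 1); Player 1 gets 10.
- B → Player 2 plays c2 (best of 4, 11, 1); Player 1 gets 12.
- C → Player 2 plays c1 (best of 11, 8, 6); Player 1 gets 0.
- D → Player 2 plays c3 (best of 2, 7, 11); Player 1 gets 4.
Maximizing over 10, 12, 0, 4, Player 1 chooses B. Subgame-perfect outcome: (B, c2) with payoffs (12, 11).

(B, c2)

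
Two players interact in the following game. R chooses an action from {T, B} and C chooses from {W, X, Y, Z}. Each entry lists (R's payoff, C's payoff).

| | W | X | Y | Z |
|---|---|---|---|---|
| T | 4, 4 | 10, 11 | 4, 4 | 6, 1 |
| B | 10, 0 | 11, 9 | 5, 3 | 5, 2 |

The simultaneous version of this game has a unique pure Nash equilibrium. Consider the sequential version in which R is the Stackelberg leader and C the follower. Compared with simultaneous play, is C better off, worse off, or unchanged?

C best-responds to each possible R move:
- T: BR = X, leader payoff 10.
- B: BR = X, leader payoff 11.
R's induced payoffs are 10, 11, so R commits to B. Subgame-perfect outcome: (B, X) with payoffs (11, 9).
Now find the simultaneous Nash equilibrium.
R's best replies: W→B; X→B; Y→B; Z→T.
C's best replies: T→X; B→X.
Only (B, X) has each player best-responding; Nash payoffs (11, 9).
C earns 9 sequentially versus 9 at the Nash outcome: unchanged.

unchanged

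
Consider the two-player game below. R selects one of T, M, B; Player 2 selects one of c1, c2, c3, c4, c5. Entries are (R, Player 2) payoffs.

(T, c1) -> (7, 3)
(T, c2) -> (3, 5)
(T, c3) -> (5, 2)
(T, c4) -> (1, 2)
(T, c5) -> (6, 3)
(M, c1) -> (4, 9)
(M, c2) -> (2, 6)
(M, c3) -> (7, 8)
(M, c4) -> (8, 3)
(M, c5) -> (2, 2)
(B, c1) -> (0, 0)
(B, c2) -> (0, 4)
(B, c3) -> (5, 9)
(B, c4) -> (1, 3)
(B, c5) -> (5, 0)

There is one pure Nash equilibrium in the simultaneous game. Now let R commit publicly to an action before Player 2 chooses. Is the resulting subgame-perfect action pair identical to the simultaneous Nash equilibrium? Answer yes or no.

no

Solve by backward induction (R leads).
- T: Player 2 compares 3, 5, 2, 2, 3 and picks c2; R would get 3.
- M: Player 2 compares 9, 6, 8, 3, 2 and picks c1; R would get 4.
- B: Player 2 compares 0, 4, 9, 3, 0 and picks c3; R would get 5.
Maximizing over 3, 4, 5, R chooses B. Subgame-perfect outcome: (B, c3) with payoffs (5, 9).
Now find the simultaneous Nash equilibrium.
R's best replies: c1→T; c2→T; c3→M; c4→M; c5→T.
Player 2's best replies: T→c2; M→c1; B→c3.
The unique mutual best reply is (T, c2), giving (3, 5).
Sequential outcome (B, c3) differs from the Nash profile (T, c2).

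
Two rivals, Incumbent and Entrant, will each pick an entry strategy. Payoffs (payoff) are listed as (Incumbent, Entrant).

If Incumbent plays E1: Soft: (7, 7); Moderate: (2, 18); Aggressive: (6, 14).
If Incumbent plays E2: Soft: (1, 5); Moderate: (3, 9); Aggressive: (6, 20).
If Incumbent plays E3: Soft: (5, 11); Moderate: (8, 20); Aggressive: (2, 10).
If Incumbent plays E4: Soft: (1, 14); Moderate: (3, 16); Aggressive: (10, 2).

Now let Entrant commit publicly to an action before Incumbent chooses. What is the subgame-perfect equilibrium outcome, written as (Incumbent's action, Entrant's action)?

Backward induction with Entrant moving first.
- Soft: BR = E1, leader payoff 7.
- Moderate: BR = E3, leader payoff 20.
- Aggressive: BR = E4, leader payoff 2.
Among 7, 20, 2, the best is 20 at Moderate. Subgame-perfect outcome: (E3, Moderate) with payoffs (8, 20).

(E3, Moderate)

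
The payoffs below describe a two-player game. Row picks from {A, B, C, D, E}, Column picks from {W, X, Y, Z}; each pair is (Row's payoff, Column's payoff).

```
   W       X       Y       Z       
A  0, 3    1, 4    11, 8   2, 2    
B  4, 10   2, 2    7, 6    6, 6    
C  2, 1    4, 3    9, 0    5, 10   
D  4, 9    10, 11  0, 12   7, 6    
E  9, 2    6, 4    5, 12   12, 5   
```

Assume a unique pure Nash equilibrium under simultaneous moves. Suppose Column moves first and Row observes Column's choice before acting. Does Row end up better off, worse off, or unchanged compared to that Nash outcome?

worse off

Backward induction with Column moving first.
- W → Row plays E (best of 0, 4, 2, 4, 9); Column gets 2.
- X → Row plays D (best of 1, 2, 4, 10, 6); Column gets 11.
- Y → Row plays A (best of 11, 7, 9, 0, 5); Column gets 8.
- Z → Row plays E (best of 2, 6, 5, 7, 12); Column gets 5.
Maximizing over 2, 11, 8, 5, Column chooses X. Subgame-perfect outcome: (D, X) with payoffs (10, 11).
For the simultaneous game, intersect best replies.
Row's best replies: W→E; X→D; Y→A; Z→E.
Column's best replies: A→Y; B→W; C→Z; D→Y; E→Y.
Only (A, Y) has each player best-responding; Nash payoffs (11, 8).
Row earns 10 sequentially versus 11 at the Nash outcome: worse off.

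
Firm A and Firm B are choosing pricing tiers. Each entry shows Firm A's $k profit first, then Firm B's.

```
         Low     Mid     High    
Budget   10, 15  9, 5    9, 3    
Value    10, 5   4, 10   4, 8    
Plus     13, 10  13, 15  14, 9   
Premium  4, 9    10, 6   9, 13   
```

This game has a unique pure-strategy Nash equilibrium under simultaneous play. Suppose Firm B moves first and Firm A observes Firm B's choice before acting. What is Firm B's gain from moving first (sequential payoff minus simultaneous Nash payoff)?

Backward induction with Firm B moving first.
- Low: Firm A compares 10, 10, 13, 4 and picks Plus; Firm B would get 10.
- Mid: Firm A compares 9, 4, 13, 10 and picks Plus; Firm B would get 15.
- High: Firm A compares 9, 4, 14, 9 and picks Plus; Firm B would get 9.
Maximizing over 10, 15, 9, Firm B chooses Mid. Subgame-perfect outcome: (Plus, Mid) with payoffs (13, 15).
Under simultaneous play:
Firm A's best replies: Low→Plus; Mid→Plus; High→Plus.
Firm B's best replies: Budget→Low; Value→Mid; Plus→Mid; Premium→High.
The unique mutual best reply is (Plus, Mid), giving (13, 15).
Firm B's commitment gain: 15 − 15 = 0.

0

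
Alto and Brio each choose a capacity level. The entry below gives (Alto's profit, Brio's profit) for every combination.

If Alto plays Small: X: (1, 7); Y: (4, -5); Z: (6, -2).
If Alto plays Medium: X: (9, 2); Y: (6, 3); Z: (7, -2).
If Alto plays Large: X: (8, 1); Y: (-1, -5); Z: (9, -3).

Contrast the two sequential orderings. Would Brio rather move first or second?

If Alto leads: Brio's best replies are Small→X, Medium→Y, Large→X; Alto's induced payoffs 1, 6, 8; outcome (Large, X), payoffs (8, 1).
If Brio leads: Alto's best replies are X→Medium, Y→Medium, Z→Large; Brio's induced payoffs 2, 3, -3; outcome (Medium, Y), payoffs (6, 3).
Brio gets 3 moving first and 1 moving second, so Brio prefers to move first.

first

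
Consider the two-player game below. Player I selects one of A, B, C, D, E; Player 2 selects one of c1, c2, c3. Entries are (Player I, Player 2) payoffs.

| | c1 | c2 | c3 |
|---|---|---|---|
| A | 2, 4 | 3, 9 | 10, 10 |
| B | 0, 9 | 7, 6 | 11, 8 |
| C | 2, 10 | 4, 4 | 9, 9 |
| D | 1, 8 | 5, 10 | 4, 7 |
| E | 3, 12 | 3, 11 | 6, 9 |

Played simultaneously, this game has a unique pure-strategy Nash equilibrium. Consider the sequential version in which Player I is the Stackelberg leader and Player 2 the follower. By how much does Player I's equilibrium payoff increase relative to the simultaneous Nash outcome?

7

Work backward from Player 2's decision.
- A → Player 2 plays c3 (best of 4, 9, 10); Player I gets 10.
- B → Player 2 plays c1 (best of 9, 6, 8); Player I gets 0.
- C → Player 2 plays c1 (best of 10, 4, 9); Player I gets 2.
- D → Player 2 plays c2 (best of 8, 10, 7); Player I gets 5.
- E → Player 2 plays c1 (best of 12, 11, 9); Player I gets 3.
Among 10, 0, 2, 5, 3, the best is 10 at A. Subgame-perfect outcome: (A, c3) with payoffs (10, 10).
For the simultaneous game, intersect best replies.
Player I's best replies: c1→E; c2→B; c3→B.
Player 2's best replies: A→c3; B→c1; C→c1; D→c2; E→c1.
Only (E, c1) has each player best-responding; Nash payoffs (3, 12).
Player I's commitment gain: 10 − 3 = 7.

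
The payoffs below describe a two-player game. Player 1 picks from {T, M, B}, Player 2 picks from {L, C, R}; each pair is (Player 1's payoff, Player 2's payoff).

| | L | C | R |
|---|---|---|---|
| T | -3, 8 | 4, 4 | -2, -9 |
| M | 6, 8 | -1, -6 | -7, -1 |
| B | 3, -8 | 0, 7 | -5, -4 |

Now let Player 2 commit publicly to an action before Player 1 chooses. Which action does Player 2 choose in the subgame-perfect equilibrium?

L

Work backward from Player 1's decision.
- L: Player 1 compares -3, 6, 3 and picks M; Player 2 would get 8.
- C: Player 1 compares 4, -1, 0 and picks T; Player 2 would get 4.
- R: Player 1 compares -2, -7, -5 and picks T; Player 2 would get -9.
Player 2's induced payoffs are 8, 4, -9, so Player 2 commits to L. Subgame-perfect outcome: (M, L) with payoffs (6, 8).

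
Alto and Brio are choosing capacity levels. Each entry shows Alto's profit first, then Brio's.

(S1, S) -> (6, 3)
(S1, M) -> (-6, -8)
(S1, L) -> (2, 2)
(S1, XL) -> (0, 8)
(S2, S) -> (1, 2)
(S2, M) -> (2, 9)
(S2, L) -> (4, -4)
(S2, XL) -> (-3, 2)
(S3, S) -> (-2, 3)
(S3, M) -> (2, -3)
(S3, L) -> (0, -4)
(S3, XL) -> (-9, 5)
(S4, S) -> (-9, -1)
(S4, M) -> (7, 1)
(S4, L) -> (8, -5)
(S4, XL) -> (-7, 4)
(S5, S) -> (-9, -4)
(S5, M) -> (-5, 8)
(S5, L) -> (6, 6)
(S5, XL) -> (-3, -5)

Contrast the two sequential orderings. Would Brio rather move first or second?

second

If Alto leads: Brio's best replies are S1→XL, S2→M, S3→XL, S4→XL, S5→M; Alto's induced payoffs 0, 2, -9, -7, -5; outcome (S2, M), payoffs (2, 9).
If Brio leads: Alto's best replies are S→S1, M→S4, L→S4, XL→S1; Brio's induced payoffs 3, 1, -5, 8; outcome (S1, XL), payoffs (0, 8).
Brio gets 8 moving first and 9 moving second, so Brio prefers to move second.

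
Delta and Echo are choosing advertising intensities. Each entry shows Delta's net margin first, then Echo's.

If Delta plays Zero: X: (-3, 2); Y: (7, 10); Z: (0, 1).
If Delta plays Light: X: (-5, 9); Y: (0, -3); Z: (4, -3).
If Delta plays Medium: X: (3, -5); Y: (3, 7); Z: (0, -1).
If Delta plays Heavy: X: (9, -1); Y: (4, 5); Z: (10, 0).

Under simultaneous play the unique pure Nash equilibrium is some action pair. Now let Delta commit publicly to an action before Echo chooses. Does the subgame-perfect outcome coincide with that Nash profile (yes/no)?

Solve by backward induction (Delta leads).
- Zero → Echo plays Y (best of 2, 10, 1); Delta gets 7.
- Light → Echo plays X (best of 9, -3, -3); Delta gets -5.
- Medium → Echo plays Y (best of -5, 7, -1); Delta gets 3.
- Heavy → Echo plays Y (best of -1, 5, 0); Delta gets 4.
Maximizing over 7, -5, 3, 4, Delta chooses Zero. Subgame-perfect outcome: (Zero, Y) with payoffs (7, 10).
Under simultaneous play:
Delta's best replies: X→Heavy; Y→Zero; Z→Heavy.
Echo's best replies: Zero→Y; Light→X; Medium→Y; Heavy→Y.
The unique mutual best reply is (Zero, Y), giving (7, 10).
Sequential outcome (Zero, Y) coincides with the Nash profile (Zero, Y).

yes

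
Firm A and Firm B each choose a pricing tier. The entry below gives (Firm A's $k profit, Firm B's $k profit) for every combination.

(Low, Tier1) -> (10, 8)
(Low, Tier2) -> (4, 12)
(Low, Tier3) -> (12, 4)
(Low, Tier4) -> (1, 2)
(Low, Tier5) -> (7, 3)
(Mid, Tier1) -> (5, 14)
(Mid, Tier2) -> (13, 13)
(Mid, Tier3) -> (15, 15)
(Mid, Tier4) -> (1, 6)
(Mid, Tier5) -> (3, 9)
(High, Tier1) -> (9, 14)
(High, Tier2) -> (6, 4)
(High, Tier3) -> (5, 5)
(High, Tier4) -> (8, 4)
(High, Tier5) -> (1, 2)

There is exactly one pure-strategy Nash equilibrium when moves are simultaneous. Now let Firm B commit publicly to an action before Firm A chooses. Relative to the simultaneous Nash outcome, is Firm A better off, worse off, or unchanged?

Firm A best-responds to each possible Firm B move:
- Tier1 → Firm A plays Low (best of 10, 5, 9); Firm B gets 8.
- Tier2 → Firm A plays Mid (best of 4, 13, 6); Firm B gets 13.
- Tier3 → Firm A plays Mid (best of 12, 15, 5); Firm B gets 15.
- Tier4 → Firm A plays High (best of 1, 1, 8); Firm B gets 4.
- Tier5 → Firm A plays Low (best of 7, 3, 1); Firm B gets 3.
Among 8, 13, 15, 4, 3, the best is 15 at Tier3. Subgame-perfect outcome: (Mid, Tier3) with payoffs (15, 15).
For the simultaneous game, intersect best replies.
Firm A's best replies: Tier1→Low; Tier2→Mid; Tier3→Mid; Tier4→High; Tier5→Low.
Firm B's best replies: Low→Tier2; Mid→Tier3; High→Tier1.
The unique mutual best reply is (Mid, Tier3), giving (15, 15).
Firm A earns 15 sequentially versus 15 at the Nash outcome: unchanged.

unchanged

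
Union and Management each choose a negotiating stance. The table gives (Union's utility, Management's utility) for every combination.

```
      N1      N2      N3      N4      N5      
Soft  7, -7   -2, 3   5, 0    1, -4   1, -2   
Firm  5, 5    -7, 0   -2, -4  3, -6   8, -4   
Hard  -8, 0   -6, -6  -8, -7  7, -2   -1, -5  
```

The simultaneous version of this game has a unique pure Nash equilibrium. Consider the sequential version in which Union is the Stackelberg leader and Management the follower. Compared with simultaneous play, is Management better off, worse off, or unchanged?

better off

Work backward from Management's decision.
- Soft: BR = N2, leader payoff -2.
- Firm: BR = N1, leader payoff 5.
- Hard: BR = N1, leader payoff -8.
Among -2, 5, -8, the best is 5 at Firm. Subgame-perfect outcome: (Firm, N1) with payoffs (5, 5).
Now find the simultaneous Nash equilibrium.
Union's best replies: N1→Soft; N2→Soft; N3→Soft; N4→Hard; N5→Firm.
Management's best replies: Soft→N2; Firm→N1; Hard→N1.
Only (Soft, N2) has each player best-responding; Nash payoffs (-2, 3).
Management earns 5 sequentially versus 3 at the Nash outcome: better off.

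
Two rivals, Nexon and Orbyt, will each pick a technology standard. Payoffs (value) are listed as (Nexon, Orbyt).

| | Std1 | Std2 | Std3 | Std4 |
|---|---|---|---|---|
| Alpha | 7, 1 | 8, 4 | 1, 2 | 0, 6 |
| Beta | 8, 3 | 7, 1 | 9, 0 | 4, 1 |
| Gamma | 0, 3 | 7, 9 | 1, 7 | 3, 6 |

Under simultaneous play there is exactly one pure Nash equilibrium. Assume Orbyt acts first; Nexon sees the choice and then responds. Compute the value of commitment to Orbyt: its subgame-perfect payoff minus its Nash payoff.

Backward induction with Orbyt moving first.
- Std1: BR = Beta, leader payoff 3.
- Std2: BR = Alpha, leader payoff 4.
- Std3: BR = Beta, leader payoff 0.
- Std4: BR = Beta, leader payoff 1.
Orbyt's induced payoffs are 3, 4, 0, 1, so Orbyt commits to Std2. Subgame-perfect outcome: (Alpha, Std2) with payoffs (8, 4).
For the simultaneous game, intersect best replies.
Nexon's best replies: Std1→Beta; Std2→Alpha; Std3→Beta; Std4→Beta.
Orbyt's best replies: Alpha→Std4; Beta→Std1; Gamma→Std2.
Only (Beta, Std1) has each player best-responding; Nash payoffs (8, 3).
Orbyt's commitment gain: 4 − 3 = 1.

1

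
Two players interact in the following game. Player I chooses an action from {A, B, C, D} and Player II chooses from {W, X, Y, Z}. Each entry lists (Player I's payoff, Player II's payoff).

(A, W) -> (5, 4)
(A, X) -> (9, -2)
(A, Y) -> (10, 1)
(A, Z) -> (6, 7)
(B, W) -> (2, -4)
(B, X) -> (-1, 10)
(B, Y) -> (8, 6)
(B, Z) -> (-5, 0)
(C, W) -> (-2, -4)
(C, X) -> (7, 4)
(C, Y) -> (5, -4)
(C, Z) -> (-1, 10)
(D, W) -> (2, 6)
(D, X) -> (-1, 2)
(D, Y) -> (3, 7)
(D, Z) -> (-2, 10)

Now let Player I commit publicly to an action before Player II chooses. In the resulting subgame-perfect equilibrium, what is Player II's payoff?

Work backward from Player II's decision.
- A: BR = Z, leader payoff 6.
- B: BR = X, leader payoff -1.
- C: BR = Z, leader payoff -1.
- D: BR = Z, leader payoff -2.
Maximizing over 6, -1, -1, -2, Player I chooses A. Subgame-perfect outcome: (A, Z) with payoffs (6, 7).

7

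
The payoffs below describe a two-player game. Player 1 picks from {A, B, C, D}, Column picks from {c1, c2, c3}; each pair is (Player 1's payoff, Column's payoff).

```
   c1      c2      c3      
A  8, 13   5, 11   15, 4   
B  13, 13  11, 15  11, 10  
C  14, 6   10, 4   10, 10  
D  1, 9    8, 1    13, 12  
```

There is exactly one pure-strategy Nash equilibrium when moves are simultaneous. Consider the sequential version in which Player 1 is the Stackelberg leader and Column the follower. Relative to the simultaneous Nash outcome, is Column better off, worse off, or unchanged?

worse off

Column best-responds to each possible Player 1 move:
- A → Column plays c1 (best of 13, 11, 4); Player 1 gets 8.
- B → Column plays c2 (best of 13, 15, 10); Player 1 gets 11.
- C → Column plays c3 (best of 6, 4, 10); Player 1 gets 10.
- D → Column plays c3 (best of 9, 1, 12); Player 1 gets 13.
Among 8, 11, 10, 13, the best is 13 at D. Subgame-perfect outcome: (D, c3) with payoffs (13, 12).
Under simultaneous play:
Player 1's best replies: c1→C; c2→B; c3→A.
Column's best replies: A→c1; B→c2; C→c3; D→c3.
Only (B, c2) has each player best-responding; Nash payoffs (11, 15).
Column earns 12 sequentially versus 15 at the Nash outcome: worse off.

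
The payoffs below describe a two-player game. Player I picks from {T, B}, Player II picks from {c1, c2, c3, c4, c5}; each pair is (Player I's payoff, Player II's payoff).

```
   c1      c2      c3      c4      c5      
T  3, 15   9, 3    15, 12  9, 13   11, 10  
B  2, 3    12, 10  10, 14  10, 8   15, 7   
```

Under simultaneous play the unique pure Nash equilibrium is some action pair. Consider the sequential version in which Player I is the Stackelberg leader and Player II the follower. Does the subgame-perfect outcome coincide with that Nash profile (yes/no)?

Player II best-responds to each possible Player I move:
- T → Player II plays c1 (best of 15, 3, 12, 13, 10); Player I gets 3.
- B → Player II plays c3 (best of 3, 10, 14, 8, 7); Player I gets 10.
Maximizing over 3, 10, Player I chooses B. Subgame-perfect outcome: (B, c3) with payoffs (10, 14).
For the simultaneous game, intersect best replies.
Player I's best replies: c1→T; c2→B; c3→T; c4→B; c5→B.
Player II's best replies: T→c1; B→c3.
The unique mutual best reply is (T, c1), giving (3, 15).
Sequential outcome (B, c3) differs from the Nash profile (T, c1).

no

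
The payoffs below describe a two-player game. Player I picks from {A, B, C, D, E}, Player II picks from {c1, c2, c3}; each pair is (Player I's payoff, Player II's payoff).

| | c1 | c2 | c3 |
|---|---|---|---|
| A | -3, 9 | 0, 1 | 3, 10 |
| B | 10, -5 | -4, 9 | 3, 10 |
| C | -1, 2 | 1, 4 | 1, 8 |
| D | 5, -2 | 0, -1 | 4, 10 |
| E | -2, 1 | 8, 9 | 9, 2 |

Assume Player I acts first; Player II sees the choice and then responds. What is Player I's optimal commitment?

E

Work backward from Player II's decision.
- A: Player II compares 9, 1, 10 and picks c3; Player I would get 3.
- B: Player II compares -5, 9, 10 and picks c3; Player I would get 3.
- C: Player II compares 2, 4, 8 and picks c3; Player I would get 1.
- D: Player II compares -2, -1, 10 and picks c3; Player I would get 4.
- E: Player II compares 1, 9, 2 and picks c2; Player I would get 8.
Maximizing over 3, 3, 1, 4, 8, Player I chooses E. Subgame-perfect outcome: (E, c2) with payoffs (8, 9).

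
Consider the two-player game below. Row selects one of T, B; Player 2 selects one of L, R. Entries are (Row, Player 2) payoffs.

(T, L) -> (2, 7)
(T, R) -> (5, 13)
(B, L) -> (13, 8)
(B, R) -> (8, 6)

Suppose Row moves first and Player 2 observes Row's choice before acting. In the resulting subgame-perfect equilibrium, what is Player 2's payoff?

8

Solve by backward induction (Row leads).
- T: Player 2 compares 7, 13 and picks R; Row would get 5.
- B: Player 2 compares 8, 6 and picks L; Row would get 13.
Among 5, 13, the best is 13 at B. Subgame-perfect outcome: (B, L) with payoffs (13, 8).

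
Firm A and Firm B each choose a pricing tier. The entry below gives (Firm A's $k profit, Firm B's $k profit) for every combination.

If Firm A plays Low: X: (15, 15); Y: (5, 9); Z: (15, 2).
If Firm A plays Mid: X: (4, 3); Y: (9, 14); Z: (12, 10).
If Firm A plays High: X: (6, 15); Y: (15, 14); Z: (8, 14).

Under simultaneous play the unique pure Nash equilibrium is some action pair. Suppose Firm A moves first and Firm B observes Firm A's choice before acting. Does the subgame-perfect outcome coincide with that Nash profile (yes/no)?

Firm B best-responds to each possible Firm A move:
- Low: BR = X, leader payoff 15.
- Mid: BR = Y, leader payoff 9.
- High: BR = X, leader payoff 6.
Firm A's induced payoffs are 15, 9, 6, so Firm A commits to Low. Subgame-perfect outcome: (Low, X) with payoffs (15, 15).
For the simultaneous game, intersect best replies.
Firm A's best replies: X→Low; Y→High; Z→Low.
Firm B's best replies: Low→X; Mid→Y; High→X.
The unique mutual best reply is (Low, X), giving (15, 15).
Sequential outcome (Low, X) coincides with the Nash profile (Low, X).

yes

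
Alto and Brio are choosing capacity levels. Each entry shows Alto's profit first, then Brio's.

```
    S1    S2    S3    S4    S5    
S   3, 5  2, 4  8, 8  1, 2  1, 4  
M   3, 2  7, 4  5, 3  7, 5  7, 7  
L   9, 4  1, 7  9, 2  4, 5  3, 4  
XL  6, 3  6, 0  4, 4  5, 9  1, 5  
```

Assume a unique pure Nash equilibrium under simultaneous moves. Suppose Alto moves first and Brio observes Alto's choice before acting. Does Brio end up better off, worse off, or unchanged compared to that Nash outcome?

Work backward from Brio's decision.
- S → Brio plays S3 (best of 5, 4, 8, 2, 4); Alto gets 8.
- M → Brio plays S5 (best of 2, 4, 3, 5, 7); Alto gets 7.
- L → Brio plays S2 (best of 4, 7, 2, 5, 4); Alto gets 1.
- XL → Brio plays S4 (best of 3, 0, 4, 9, 5); Alto gets 5.
Maximizing over 8, 7, 1, 5, Alto chooses S. Subgame-perfect outcome: (S, S3) with payoffs (8, 8).
For the simultaneous game, intersect best replies.
Alto's best replies: S1→L; S2→M; S3→L; S4→M; S5→M.
Brio's best replies: S→S3; M→S5; L→S2; XL→S4.
Only (M, S5) has each player best-responding; Nash payoffs (7, 7).
Brio earns 8 sequentially versus 7 at the Nash outcome: better off.

better off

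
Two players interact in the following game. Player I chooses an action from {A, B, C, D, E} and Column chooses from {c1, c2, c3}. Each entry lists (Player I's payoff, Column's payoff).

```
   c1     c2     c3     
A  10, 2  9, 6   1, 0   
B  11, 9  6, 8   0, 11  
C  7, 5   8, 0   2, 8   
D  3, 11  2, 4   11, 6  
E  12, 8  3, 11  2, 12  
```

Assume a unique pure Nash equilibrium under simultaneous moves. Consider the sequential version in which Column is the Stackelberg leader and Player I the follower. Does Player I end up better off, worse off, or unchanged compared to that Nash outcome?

Player I best-responds to each possible Column move:
- c1 → Player I plays E (best of 10, 11, 7, 3, 12); Column gets 8.
- c2 → Player I plays A (best of 9, 6, 8, 2, 3); Column gets 6.
- c3 → Player I plays D (best of 1, 0, 2, 11, 2); Column gets 6.
Column's induced payoffs are 8, 6, 6, so Column commits to c1. Subgame-perfect outcome: (E, c1) with payoffs (12, 8).
Under simultaneous play:
Player I's best replies: c1→E; c2→A; c3→D.
Column's best replies: A→c2; B→c3; C→c3; D→c1; E→c3.
The unique mutual best reply is (A, c2), giving (9, 6).
Player I earns 12 sequentially versus 9 at the Nash outcome: better off.

better off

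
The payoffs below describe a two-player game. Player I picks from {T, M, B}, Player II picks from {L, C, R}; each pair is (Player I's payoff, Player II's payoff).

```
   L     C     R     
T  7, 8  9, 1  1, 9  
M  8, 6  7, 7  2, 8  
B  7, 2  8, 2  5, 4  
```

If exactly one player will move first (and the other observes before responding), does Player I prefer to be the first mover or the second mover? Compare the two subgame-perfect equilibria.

If Player I leads: Player II's best replies are T→R, M→R, B→R; Player I's induced payoffs 1, 2, 5; outcome (B, R), payoffs (5, 4).
If Player II leads: Player I's best replies are L→M, C→T, R→B; Player II's induced payoffs 6, 1, 4; outcome (M, L), payoffs (8, 6).
Player I gets 5 moving first and 8 moving second, so Player I prefers to move second.

second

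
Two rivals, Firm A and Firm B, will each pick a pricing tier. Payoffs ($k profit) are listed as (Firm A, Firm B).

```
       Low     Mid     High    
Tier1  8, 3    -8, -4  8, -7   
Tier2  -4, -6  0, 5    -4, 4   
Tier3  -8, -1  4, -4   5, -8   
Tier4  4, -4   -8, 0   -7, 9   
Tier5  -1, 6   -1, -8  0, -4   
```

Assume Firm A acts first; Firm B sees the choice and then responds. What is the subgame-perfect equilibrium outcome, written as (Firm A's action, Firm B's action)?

(Tier1, Low)

Solve by backward induction (Firm A leads).
- Tier1: Firm B compares 3, -4, -7 and picks Low; Firm A would get 8.
- Tier2: Firm B compares -6, 5, 4 and picks Mid; Firm A would get 0.
- Tier3: Firm B compares -1, -4, -8 and picks Low; Firm A would get -8.
- Tier4: Firm B compares -4, 0, 9 and picks High; Firm A would get -7.
- Tier5: Firm B compares 6, -8, -4 and picks Low; Firm A would get -1.
Maximizing over 8, 0, -8, -7, -1, Firm A chooses Tier1. Subgame-perfect outcome: (Tier1, Low) with payoffs (8, 3).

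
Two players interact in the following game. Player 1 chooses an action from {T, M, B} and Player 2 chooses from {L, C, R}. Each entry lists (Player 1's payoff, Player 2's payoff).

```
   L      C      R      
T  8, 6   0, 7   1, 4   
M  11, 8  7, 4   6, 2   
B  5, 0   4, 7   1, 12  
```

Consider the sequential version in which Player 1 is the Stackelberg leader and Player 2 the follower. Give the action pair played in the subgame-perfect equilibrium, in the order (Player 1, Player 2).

Player 2 best-responds to each possible Player 1 move:
- T: Player 2 compares 6, 7, 4 and picks C; Player 1 would get 0.
- M: Player 2 compares 8, 4, 2 and picks L; Player 1 would get 11.
- B: Player 2 compares 0, 7, 12 and picks R; Player 1 would get 1.
Among 0, 11, 1, the best is 11 at M. Subgame-perfect outcome: (M, L) with payoffs (11, 8).

(M, L)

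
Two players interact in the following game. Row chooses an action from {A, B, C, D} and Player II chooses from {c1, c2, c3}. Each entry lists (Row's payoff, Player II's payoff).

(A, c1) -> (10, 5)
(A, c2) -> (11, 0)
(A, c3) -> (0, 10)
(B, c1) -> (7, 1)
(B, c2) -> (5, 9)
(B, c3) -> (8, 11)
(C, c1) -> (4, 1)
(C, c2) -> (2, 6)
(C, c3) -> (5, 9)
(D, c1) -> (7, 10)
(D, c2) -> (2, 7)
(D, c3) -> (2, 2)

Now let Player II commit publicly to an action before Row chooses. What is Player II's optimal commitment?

c3

Backward induction with Player II moving first.
- c1 → Row plays A (best of 10, 7, 4, 7); Player II gets 5.
- c2 → Row plays A (best of 11, 5, 2, 2); Player II gets 0.
- c3 → Row plays B (best of 0, 8, 5, 2); Player II gets 11.
Maximizing over 5, 0, 11, Player II chooses c3. Subgame-perfect outcome: (B, c3) with payoffs (8, 11).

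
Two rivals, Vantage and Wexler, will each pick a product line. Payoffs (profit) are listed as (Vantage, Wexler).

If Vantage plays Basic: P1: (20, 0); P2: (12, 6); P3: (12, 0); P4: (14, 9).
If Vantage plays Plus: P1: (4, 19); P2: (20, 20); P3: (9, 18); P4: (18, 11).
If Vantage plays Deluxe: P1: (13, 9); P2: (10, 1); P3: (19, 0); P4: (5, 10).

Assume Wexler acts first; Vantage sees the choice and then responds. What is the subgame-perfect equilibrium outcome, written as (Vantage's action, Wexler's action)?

(Plus, P2)

Solve by backward induction (Wexler leads).
- P1: BR = Basic, leader payoff 0.
- P2: BR = Plus, leader payoff 20.
- P3: BR = Deluxe, leader payoff 0.
- P4: BR = Plus, leader payoff 11.
Wexler's induced payoffs are 0, 20, 0, 11, so Wexler commits to P2. Subgame-perfect outcome: (Plus, P2) with payoffs (20, 20).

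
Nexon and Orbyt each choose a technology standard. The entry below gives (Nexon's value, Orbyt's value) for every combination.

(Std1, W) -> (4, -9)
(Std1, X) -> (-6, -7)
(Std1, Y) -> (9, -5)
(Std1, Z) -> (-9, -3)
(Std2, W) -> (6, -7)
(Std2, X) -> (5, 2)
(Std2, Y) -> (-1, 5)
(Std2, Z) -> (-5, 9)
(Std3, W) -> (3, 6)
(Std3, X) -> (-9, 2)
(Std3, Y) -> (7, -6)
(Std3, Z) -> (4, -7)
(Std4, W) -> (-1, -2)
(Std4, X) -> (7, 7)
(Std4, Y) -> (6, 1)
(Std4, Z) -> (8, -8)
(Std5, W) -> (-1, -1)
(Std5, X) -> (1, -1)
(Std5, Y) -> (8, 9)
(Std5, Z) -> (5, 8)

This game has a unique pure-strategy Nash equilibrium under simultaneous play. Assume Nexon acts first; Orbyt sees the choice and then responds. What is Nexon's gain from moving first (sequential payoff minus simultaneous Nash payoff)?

Backward induction with Nexon moving first.
- Std1: BR = Z, leader payoff -9.
- Std2: BR = Z, leader payoff -5.
- Std3: BR = W, leader payoff 3.
- Std4: BR = X, leader payoff 7.
- Std5: BR = Y, leader payoff 8.
Nexon's induced payoffs are -9, -5, 3, 7, 8, so Nexon commits to Std5. Subgame-perfect outcome: (Std5, Y) with payoffs (8, 9).
Now find the simultaneous Nash equilibrium.
Nexon's best replies: W→Std2; X→Std4; Y→Std1; Z→Std4.
Orbyt's best replies: Std1→Z; Std2→Z; Std3→W; Std4→X; Std5→Y.
Only (Std4, X) has each player best-responding; Nash payoffs (7, 7).
Nexon's commitment gain: 8 − 7 = 1.

1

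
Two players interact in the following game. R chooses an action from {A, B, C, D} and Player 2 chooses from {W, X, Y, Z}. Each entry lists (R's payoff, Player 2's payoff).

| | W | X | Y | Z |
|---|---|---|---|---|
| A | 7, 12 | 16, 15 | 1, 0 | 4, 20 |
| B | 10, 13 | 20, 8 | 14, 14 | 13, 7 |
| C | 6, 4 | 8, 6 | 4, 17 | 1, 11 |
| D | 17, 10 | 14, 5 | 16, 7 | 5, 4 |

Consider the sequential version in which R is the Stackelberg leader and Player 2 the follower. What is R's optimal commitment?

D

Backward induction with R moving first.
- A → Player 2 plays Z (best of 12, 15, 0, 20); R gets 4.
- B → Player 2 plays Y (best of 13, 8, 14, 7); R gets 14.
- C → Player 2 plays Y (best of 4, 6, 17, 11); R gets 4.
- D → Player 2 plays W (best of 10, 5, 7, 4); R gets 17.
R's induced payoffs are 4, 14, 4, 17, so R commits to D. Subgame-perfect outcome: (D, W) with payoffs (17, 10).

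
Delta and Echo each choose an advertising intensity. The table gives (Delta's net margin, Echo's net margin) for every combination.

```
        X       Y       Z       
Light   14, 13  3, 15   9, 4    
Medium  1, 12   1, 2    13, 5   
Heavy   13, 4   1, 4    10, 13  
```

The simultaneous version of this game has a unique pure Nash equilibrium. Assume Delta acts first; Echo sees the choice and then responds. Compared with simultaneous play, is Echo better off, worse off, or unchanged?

worse off

Solve by backward induction (Delta leads).
- Light → Echo plays Y (best of 13, 15, 4); Delta gets 3.
- Medium → Echo plays X (best of 12, 2, 5); Delta gets 1.
- Heavy → Echo plays Z (best of 4, 4, 13); Delta gets 10.
Delta's induced payoffs are 3, 1, 10, so Delta commits to Heavy. Subgame-perfect outcome: (Heavy, Z) with payoffs (10, 13).
Now find the simultaneous Nash equilibrium.
Delta's best replies: X→Light; Y→Light; Z→Medium.
Echo's best replies: Light→Y; Medium→X; Heavy→Z.
Only (Light, Y) has each player best-responding; Nash payoffs (3, 15).
Echo earns 13 sequentially versus 15 at the Nash outcome: worse off.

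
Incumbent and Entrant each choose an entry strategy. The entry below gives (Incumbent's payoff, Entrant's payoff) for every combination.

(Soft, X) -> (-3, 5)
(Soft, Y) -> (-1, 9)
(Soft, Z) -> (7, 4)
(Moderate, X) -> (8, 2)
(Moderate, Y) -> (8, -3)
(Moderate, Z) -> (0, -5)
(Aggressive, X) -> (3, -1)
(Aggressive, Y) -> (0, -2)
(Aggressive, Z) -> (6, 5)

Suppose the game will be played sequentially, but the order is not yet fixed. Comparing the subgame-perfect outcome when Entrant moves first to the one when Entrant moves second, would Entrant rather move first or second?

first

If Incumbent leads: Entrant's best replies are Soft→Y, Moderate→X, Aggressive→Z; Incumbent's induced payoffs -1, 8, 6; outcome (Moderate, X), payoffs (8, 2).
If Entrant leads: Incumbent's best replies are X→Moderate, Y→Moderate, Z→Soft; Entrant's induced payoffs 2, -3, 4; outcome (Soft, Z), payoffs (7, 4).
Entrant gets 4 moving first and 2 moving second, so Entrant prefers to move first.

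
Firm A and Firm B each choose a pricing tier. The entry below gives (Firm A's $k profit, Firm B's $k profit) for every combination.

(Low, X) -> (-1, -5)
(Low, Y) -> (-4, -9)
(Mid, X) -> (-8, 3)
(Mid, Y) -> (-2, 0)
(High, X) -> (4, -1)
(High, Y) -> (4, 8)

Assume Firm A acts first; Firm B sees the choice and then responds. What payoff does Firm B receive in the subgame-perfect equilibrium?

Solve by backward induction (Firm A leads).
- Low → Firm B plays X (best of -5, -9); Firm A gets -1.
- Mid → Firm B plays X (best of 3, 0); Firm A gets -8.
- High → Firm B plays Y (best of -1, 8); Firm A gets 4.
Maximizing over -1, -8, 4, Firm A chooses High. Subgame-perfect outcome: (High, Y) with payoffs (4, 8).

8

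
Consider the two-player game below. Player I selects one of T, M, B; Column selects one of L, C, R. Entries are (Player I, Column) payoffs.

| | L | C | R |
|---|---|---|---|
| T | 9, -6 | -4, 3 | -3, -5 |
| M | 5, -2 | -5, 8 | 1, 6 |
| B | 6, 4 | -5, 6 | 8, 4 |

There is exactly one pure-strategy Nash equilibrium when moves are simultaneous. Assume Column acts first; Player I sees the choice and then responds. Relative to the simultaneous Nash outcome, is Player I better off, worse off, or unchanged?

better off

Solve by backward induction (Column leads).
- L: BR = T, leader payoff -6.
- C: BR = T, leader payoff 3.
- R: BR = B, leader payoff 4.
Maximizing over -6, 3, 4, Column chooses R. Subgame-perfect outcome: (B, R) with payoffs (8, 4).
For the simultaneous game, intersect best replies.
Player I's best replies: L→T; C→T; R→B.
Column's best replies: T→C; M→C; B→C.
Only (T, C) has each player best-responding; Nash payoffs (-4, 3).
Player I earns 8 sequentially versus -4 at the Nash outcome: better off.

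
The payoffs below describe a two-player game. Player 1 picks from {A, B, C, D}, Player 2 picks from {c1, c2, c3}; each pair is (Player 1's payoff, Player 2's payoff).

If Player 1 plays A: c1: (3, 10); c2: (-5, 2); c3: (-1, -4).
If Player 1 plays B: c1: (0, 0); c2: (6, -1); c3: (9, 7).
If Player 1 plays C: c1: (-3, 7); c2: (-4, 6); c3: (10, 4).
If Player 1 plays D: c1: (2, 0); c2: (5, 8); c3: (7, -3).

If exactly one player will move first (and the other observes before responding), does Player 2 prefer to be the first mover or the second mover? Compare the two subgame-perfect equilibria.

first

If Player 1 leads: Player 2's best replies are A→c1, B→c3, C→c1, D→c2; Player 1's induced payoffs 3, 9, -3, 5; outcome (B, c3), payoffs (9, 7).
If Player 2 leads: Player 1's best replies are c1→A, c2→B, c3→C; Player 2's induced payoffs 10, -1, 4; outcome (A, c1), payoffs (3, 10).
Player 2 gets 10 moving first and 7 moving second, so Player 2 prefers to move first.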